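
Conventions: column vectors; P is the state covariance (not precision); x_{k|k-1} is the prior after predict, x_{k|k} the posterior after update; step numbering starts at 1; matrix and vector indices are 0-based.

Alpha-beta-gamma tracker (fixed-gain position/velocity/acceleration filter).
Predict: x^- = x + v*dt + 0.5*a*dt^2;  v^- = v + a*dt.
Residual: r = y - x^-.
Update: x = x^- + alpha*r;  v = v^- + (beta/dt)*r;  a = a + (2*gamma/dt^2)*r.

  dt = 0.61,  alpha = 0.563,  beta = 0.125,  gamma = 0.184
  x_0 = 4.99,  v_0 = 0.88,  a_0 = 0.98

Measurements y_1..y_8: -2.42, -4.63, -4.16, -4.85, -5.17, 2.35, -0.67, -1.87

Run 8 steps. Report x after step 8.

x_post = 6.5166

step 1: x_pred=5.7091  r=-8.1291  x^+=1.1324  v^+=-0.1880  a^+=-7.0596
step 2: x_pred=-0.2957  r=-4.3343  x^+=-2.7359  v^+=-5.3825  a^+=-11.3461
step 3: x_pred=-8.1302  r=3.9702  x^+=-5.8950  v^+=-11.4901  a^+=-7.4197
step 4: x_pred=-14.2844  r=9.4344  x^+=-8.9728  v^+=-14.0828  a^+=1.9107
step 5: x_pred=-17.2078  r=12.0378  x^+=-10.4305  v^+=-10.4505  a^+=13.8159
step 6: x_pred=-14.2349  r=16.5849  x^+=-4.8976  v^+=1.3757  a^+=30.2181
step 7: x_pred=1.5637  r=-2.2337  x^+=0.3061  v^+=19.3511  a^+=28.0090
step 8: x_pred=17.3213  r=-19.1913  x^+=6.5166  v^+=32.5039  a^+=9.0291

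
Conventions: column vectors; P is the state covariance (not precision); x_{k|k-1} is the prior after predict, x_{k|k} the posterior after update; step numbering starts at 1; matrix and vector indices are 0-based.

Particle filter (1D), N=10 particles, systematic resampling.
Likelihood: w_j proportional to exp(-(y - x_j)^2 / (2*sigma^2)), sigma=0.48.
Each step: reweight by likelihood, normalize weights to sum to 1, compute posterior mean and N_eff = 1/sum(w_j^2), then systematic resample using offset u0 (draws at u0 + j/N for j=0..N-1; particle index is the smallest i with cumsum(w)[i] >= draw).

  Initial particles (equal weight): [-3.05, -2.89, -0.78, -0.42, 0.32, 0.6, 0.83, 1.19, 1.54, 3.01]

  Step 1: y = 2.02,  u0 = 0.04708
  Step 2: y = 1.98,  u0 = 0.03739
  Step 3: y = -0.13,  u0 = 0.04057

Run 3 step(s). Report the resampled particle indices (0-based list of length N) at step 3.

resampled_idx = [0, 0, 0, 0, 0, 1, 3, 5, 7, 8]

step 1: w=[0.0000, 0.0000, 0.0000, 0.0000, 0.0019, 0.0124, 0.0458, 0.2219, 0.6001, 0.1179]  mean=1.5892  Neff=2.3502  idx=[6, 7, 7, 8, 8, 8, 8, 8, 8, 9]
step 2: w=[0.0123, 0.0559, 0.0559, 0.1424, 0.1424, 0.1424, 0.1424, 0.1424, 0.1424, 0.0217]  mean=1.5240  Neff=7.7833  idx=[1, 3, 3, 4, 5, 5, 6, 7, 8, 8]
step 3: w=[0.5184, 0.0535, 0.0535, 0.0535, 0.0535, 0.0535, 0.0535, 0.0535, 0.0535, 0.0535]  mean=1.3585  Neff=3.3950  idx=[0, 0, 0, 0, 0, 1, 3, 5, 7, 8]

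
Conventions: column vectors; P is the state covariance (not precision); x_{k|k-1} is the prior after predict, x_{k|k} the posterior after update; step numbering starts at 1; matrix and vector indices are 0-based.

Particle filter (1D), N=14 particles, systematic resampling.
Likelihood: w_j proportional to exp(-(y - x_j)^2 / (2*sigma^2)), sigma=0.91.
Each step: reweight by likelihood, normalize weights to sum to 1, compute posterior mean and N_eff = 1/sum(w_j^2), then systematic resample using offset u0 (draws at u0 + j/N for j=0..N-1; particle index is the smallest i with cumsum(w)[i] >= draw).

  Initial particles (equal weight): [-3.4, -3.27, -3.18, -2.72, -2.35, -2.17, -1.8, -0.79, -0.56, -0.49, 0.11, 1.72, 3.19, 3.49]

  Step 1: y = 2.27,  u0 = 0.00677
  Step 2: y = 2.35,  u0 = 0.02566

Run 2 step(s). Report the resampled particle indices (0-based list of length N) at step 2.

resampled_idx = [1, 2, 2, 3, 4, 5, 6, 6, 7, 8, 9, 10, 11, 13]

step 1: w=[0.0000, 0.0000, 0.0000, 0.0000, 0.0000, 0.0000, 0.0000, 0.0018, 0.0041, 0.0052, 0.0311, 0.4336, 0.3122, 0.2119]  mean=2.4782  Neff=3.0178  idx=[9, 11, 11, 11, 11, 11, 11, 12, 12, 12, 12, 13, 13, 13]
step 2: w=[0.0009, 0.0903, 0.0903, 0.0903, 0.0903, 0.0903, 0.0903, 0.0750, 0.0750, 0.0750, 0.0750, 0.0524, 0.0524, 0.0524]  mean=2.4371  Neff=12.5485  idx=[1, 2, 2, 3, 4, 5, 6, 6, 7, 8, 9, 10, 11, 13]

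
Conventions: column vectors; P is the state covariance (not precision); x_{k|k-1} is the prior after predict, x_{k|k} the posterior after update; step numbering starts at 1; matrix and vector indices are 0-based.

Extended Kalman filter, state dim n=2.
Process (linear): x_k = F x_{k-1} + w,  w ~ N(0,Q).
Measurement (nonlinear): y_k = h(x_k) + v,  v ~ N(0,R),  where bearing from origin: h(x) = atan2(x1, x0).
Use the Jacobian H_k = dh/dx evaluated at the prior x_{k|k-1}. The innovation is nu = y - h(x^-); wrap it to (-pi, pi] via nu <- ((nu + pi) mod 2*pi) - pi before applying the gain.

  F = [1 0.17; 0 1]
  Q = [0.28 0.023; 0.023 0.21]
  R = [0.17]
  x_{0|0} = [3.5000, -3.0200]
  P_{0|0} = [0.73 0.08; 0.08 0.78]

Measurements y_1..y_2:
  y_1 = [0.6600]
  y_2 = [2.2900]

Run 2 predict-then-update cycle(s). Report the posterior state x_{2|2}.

x_post = [5.7988, 0.9324]

step 1: x^-=[2.9866, -3.0200]  P^-=[1.0597 0.2356; 0.2356 0.9900]  H_jac=[0.1674 0.1656]  S=[0.2399]  K=[0.9021; 0.8476]  nu=[1.4510]  x^+=[4.2955, -1.7901]  P^+=[0.8645 0.0522; 0.0522 0.8176]
step 2: x^-=[3.9912, -1.7901]  P^-=[1.1859 0.2142; 0.2142 1.0276]  H_jac=[0.0936 0.2086]  S=[0.2335]  K=[0.6666; 1.0040]  nu=[2.7116]  x^+=[5.7988, 0.9324]  P^+=[1.0821 0.0579; 0.0579 0.7923]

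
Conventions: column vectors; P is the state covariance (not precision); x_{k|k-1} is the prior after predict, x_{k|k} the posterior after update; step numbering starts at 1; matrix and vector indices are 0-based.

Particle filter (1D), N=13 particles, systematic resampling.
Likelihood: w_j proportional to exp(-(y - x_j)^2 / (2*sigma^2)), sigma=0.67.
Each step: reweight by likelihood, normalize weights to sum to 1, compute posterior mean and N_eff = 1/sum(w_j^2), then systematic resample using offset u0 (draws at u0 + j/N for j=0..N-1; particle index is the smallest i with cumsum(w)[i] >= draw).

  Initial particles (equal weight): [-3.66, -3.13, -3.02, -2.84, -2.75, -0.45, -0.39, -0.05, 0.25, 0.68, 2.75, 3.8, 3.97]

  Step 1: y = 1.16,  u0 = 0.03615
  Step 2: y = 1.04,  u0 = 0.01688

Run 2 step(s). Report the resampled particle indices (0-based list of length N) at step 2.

resampled_idx = [1, 3, 4, 5, 6, 7, 8, 8, 9, 10, 10, 11, 12]

step 1: w=[0.0000, 0.0000, 0.0000, 0.0000, 0.0000, 0.0359, 0.0444, 0.1261, 0.2562, 0.4985, 0.0386, 0.0003, 0.0001]  mean=0.4707  Neff=2.9872  idx=[6, 7, 7, 8, 8, 8, 9, 9, 9, 9, 9, 9, 9]
step 2: w=[0.0125, 0.0325, 0.0325, 0.0609, 0.0609, 0.0609, 0.1057, 0.1057, 0.1057, 0.1057, 0.1057, 0.1057, 0.1057]  mean=0.5406  Neff=10.9204  idx=[1, 3, 4, 5, 6, 7, 8, 8, 9, 10, 10, 11, 12]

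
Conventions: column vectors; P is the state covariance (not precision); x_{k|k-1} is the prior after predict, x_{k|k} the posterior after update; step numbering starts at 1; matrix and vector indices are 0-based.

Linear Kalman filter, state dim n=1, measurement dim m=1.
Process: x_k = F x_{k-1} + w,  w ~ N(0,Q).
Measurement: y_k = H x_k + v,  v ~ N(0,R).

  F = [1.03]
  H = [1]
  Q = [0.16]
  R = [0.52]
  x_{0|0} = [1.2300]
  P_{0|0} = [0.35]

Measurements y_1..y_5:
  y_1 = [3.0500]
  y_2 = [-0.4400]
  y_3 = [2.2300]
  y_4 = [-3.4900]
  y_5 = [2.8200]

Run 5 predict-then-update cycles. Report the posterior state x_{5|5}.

x_post = [0.8689]

step 1: x^-=[1.2669]  P^-=[0.5313]  S=[1.0513]  K=[0.5054]  nu=[1.7831]  x^+=[2.1680]  P^+=[0.2628]
step 2: x^-=[2.2331]  P^-=[0.4388]  S=[0.9588]  K=[0.4577]  nu=[-2.6731]  x^+=[1.0097]  P^+=[0.2380]
step 3: x^-=[1.0400]  P^-=[0.4125]  S=[0.9325]  K=[0.4423]  nu=[1.1900]  x^+=[1.5664]  P^+=[0.2300]
step 4: x^-=[1.6134]  P^-=[0.4040]  S=[0.9240]  K=[0.4372]  nu=[-5.1034]  x^+=[-0.6180]  P^+=[0.2274]
step 5: x^-=[-0.6366]  P^-=[0.4012]  S=[0.9212]  K=[0.4355]  nu=[3.4566]  x^+=[0.8689]  P^+=[0.2265]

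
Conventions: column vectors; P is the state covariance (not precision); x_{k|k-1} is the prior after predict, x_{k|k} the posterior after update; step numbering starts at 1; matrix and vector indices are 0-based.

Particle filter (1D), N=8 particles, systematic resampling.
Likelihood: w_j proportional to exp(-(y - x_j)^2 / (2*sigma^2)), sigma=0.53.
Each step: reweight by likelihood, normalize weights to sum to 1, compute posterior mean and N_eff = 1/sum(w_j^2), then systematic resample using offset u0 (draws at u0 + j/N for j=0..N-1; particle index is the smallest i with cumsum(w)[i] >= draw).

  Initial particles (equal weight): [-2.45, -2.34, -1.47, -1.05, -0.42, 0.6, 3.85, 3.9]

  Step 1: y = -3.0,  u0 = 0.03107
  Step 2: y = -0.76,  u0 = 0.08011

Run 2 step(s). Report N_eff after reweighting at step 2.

step 1: w=[0.5502, 0.4341, 0.0146, 0.0011, 0.0000, 0.0000, 0.0000, 0.0000]  mean=-2.3864  Neff=2.0351  idx=[0, 0, 0, 0, 0, 1, 1, 1]
step 2: w=[0.0935, 0.0935, 0.0935, 0.0935, 0.0935, 0.1774, 0.1774, 0.1774]  mean=-2.3914  Neff=7.2360  idx=[0, 2, 3, 4, 5, 6, 7, 7]

N_eff = 7.2360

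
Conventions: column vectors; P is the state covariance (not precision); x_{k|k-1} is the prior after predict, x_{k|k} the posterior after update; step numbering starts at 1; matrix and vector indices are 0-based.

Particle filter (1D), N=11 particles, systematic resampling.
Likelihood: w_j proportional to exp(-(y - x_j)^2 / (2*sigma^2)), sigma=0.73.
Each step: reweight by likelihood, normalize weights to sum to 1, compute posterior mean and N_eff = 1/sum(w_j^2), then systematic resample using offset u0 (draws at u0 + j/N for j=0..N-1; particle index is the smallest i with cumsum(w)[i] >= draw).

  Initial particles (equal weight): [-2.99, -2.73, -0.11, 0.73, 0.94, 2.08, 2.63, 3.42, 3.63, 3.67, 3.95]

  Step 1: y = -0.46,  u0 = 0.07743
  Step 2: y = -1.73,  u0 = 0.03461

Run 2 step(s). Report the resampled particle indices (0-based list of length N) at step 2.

resampled_idx = [0, 0, 1, 2, 2, 3, 4, 4, 5, 6, 6]

step 1: w=[0.0019, 0.0060, 0.6712, 0.1994, 0.1197, 0.0018, 0.0001, 0.0000, 0.0000, 0.0000, 0.0000]  mean=0.1663  Neff=1.9817  idx=[2, 2, 2, 2, 2, 2, 2, 3, 3, 4, 4]
step 2: w=[0.1407, 0.1407, 0.1407, 0.1407, 0.1407, 0.1407, 0.1407, 0.0056, 0.0056, 0.0021, 0.0021]  mean=-0.0962  Neff=7.2169  idx=[0, 0, 1, 2, 2, 3, 4, 4, 5, 6, 6]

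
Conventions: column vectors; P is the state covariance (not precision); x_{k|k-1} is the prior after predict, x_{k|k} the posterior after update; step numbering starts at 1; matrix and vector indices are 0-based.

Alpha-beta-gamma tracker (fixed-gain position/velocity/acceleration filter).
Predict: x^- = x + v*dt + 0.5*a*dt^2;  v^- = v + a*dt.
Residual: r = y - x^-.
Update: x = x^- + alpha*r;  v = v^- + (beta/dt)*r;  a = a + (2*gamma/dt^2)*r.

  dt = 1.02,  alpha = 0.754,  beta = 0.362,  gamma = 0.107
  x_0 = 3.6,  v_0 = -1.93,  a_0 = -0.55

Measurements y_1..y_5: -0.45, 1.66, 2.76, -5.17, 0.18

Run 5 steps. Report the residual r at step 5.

step 1: x_pred=1.3453  r=-1.7953  x^+=-0.0084  v^+=-3.1282  a^+=-0.9193
step 2: x_pred=-3.6773  r=5.3373  x^+=0.3470  v^+=-2.1716  a^+=0.1786
step 3: x_pred=-1.7751  r=4.5351  x^+=1.6444  v^+=-0.3800  a^+=1.1114
step 4: x_pred=1.8349  r=-7.0049  x^+=-3.4468  v^+=-1.7324  a^+=-0.3295
step 5: x_pred=-5.3852  r=5.5652  x^+=-1.1890  v^+=-0.0934  a^+=0.8152

resid = 5.5652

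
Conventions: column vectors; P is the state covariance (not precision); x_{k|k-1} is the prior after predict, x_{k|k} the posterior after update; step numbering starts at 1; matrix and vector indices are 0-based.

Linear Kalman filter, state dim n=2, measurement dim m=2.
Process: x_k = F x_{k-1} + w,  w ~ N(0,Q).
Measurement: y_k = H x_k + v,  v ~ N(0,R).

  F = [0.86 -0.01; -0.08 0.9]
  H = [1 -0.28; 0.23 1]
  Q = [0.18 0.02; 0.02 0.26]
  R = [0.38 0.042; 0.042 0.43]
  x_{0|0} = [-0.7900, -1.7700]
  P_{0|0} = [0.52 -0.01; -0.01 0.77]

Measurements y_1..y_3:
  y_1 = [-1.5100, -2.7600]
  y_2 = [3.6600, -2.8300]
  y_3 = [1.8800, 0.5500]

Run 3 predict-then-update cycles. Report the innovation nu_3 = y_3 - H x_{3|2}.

innov = [0.5696, 2.9827]

step 1: x^-=[-0.6617, -1.5298]  P^-=[0.5648 -0.0305; -0.0305 0.8885]  S=[1.0316 -0.1054; -0.1054 1.3343]  K=[0.5680 0.1194; -0.2049 0.6444]  nu=[-1.2766, -1.0780]  x^+=[-1.5156, -1.9629]  P^+=[0.2273 0.0229; 0.0229 0.2632]
step 2: x^-=[-1.2838, -1.6454]  P^-=[0.3477 0.0198; 0.0198 0.4714]  S=[0.7536 0.0085; 0.0085 0.9288]  K=[0.4529 0.1032; -0.1547 0.5138]  nu=[4.4830, -0.8893]  x^+=[0.6548, -2.7959]  P^+=[0.1824 0.0215; 0.0215 0.2095]
step 3: x^-=[0.5911, -2.5687]  P^-=[0.3146 0.0222; 0.0222 0.4278]  S=[0.7157 0.0153; 0.0153 0.8846]  K=[0.4287 0.0994; -0.1469 0.4919]  nu=[0.5696, 2.9827]  x^+=[1.1320, -1.1852]  P^+=[0.1730 0.0210; 0.0210 0.2005]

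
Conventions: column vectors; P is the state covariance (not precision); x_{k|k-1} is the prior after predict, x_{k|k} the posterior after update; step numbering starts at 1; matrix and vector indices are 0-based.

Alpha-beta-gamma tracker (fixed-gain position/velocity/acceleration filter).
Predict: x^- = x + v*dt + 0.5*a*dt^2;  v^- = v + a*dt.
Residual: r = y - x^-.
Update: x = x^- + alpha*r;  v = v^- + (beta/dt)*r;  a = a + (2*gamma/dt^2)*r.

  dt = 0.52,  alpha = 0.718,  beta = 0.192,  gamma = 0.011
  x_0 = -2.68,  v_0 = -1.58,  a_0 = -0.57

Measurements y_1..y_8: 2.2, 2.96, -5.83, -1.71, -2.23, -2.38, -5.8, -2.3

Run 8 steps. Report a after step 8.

step 1: x_pred=-3.5787  r=5.7787  x^+=0.5704  v^+=0.2573  a^+=-0.0998
step 2: x_pred=0.6907  r=2.2693  x^+=2.3201  v^+=1.0432  a^+=0.0848
step 3: x_pred=2.8740  r=-8.7040  x^+=-3.3755  v^+=-2.1265  a^+=-0.6234
step 4: x_pred=-4.5655  r=2.8555  x^+=-2.5153  v^+=-1.3963  a^+=-0.3910
step 5: x_pred=-3.2942  r=1.0642  x^+=-2.5301  v^+=-1.2067  a^+=-0.3045
step 6: x_pred=-3.1987  r=0.8187  x^+=-2.6109  v^+=-1.0627  a^+=-0.2379
step 7: x_pred=-3.1956  r=-2.6044  x^+=-5.0656  v^+=-2.1480  a^+=-0.4497
step 8: x_pred=-6.2433  r=3.9433  x^+=-3.4120  v^+=-0.9259  a^+=-0.1289

a_post = -0.1289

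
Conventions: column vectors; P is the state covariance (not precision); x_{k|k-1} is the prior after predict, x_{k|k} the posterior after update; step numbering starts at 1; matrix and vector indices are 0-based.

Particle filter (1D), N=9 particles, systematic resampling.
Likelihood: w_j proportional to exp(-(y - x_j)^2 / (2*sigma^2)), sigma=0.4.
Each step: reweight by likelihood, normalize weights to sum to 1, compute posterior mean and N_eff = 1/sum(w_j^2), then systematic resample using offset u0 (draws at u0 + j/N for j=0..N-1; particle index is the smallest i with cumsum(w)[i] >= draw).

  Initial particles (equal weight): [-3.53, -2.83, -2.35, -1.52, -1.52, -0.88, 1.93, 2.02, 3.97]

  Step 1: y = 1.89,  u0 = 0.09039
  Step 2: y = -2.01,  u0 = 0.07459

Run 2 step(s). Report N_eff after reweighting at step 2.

step 1: w=[0.0000, 0.0000, 0.0000, 0.0000, 0.0000, 0.0000, 0.5120, 0.4880, 0.0000]  mean=1.9739  Neff=1.9989  idx=[6, 6, 6, 6, 7, 7, 7, 7, 7]
step 2: w=[0.2207, 0.2207, 0.2207, 0.2207, 0.0235, 0.0235, 0.0235, 0.0235, 0.0235]  mean=1.9406  Neff=5.0620  idx=[0, 0, 1, 1, 2, 2, 3, 3, 7]

N_eff = 5.0620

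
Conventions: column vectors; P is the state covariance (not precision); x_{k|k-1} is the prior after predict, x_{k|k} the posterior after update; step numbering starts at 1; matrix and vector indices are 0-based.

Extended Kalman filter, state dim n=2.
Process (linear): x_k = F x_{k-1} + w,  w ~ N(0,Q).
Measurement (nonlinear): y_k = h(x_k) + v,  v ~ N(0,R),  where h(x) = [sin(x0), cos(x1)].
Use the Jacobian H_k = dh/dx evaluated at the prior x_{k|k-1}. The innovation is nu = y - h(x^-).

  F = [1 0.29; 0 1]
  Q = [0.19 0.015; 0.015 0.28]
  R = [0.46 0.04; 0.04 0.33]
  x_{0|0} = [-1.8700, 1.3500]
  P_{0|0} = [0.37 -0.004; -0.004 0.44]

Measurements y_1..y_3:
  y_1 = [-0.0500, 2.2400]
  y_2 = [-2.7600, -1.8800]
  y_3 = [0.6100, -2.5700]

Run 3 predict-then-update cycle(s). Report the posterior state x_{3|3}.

x_post = [-0.5577, 1.0422]

step 1: x^-=[-1.4785, 1.3500]  P^-=[0.5947 0.1386; 0.1386 0.7200]  H_jac=[0.0922 0.0000; 0.0000 -0.9757]  S=[0.4651 0.0275; 0.0275 1.0155]  K=[0.1259 -0.1366; 0.0685 -0.6937]  nu=[0.9457, 2.0210]  x^+=[-1.6354, 0.0129]  P^+=[0.5693 0.0410; 0.0410 0.2318]
step 2: x^-=[-1.6317, 0.0129]  P^-=[0.8026 0.1233; 0.1233 0.5118]  H_jac=[-0.0609 0.0000; 0.0000 -0.0129]  S=[0.4630 0.0401; 0.0401 0.3301]  K=[-0.1062 0.0081; -0.0146 -0.0182]  nu=[-1.7619, -2.8799]  x^+=[-1.4679, 0.0912]  P^+=[0.7974 0.1225; 0.1225 0.5116]
step 3: x^-=[-1.4414, 0.0912]  P^-=[1.1015 0.2859; 0.2859 0.7916]  H_jac=[0.1290 0.0000; 0.0000 -0.0910]  S=[0.4783 0.0366; 0.0366 0.3366]  K=[0.3056 -0.1106; 0.0943 -0.2244]  nu=[1.6016, -3.5658]  x^+=[-0.5577, 1.0422]  P^+=[1.0552 0.2666; 0.2666 0.7719]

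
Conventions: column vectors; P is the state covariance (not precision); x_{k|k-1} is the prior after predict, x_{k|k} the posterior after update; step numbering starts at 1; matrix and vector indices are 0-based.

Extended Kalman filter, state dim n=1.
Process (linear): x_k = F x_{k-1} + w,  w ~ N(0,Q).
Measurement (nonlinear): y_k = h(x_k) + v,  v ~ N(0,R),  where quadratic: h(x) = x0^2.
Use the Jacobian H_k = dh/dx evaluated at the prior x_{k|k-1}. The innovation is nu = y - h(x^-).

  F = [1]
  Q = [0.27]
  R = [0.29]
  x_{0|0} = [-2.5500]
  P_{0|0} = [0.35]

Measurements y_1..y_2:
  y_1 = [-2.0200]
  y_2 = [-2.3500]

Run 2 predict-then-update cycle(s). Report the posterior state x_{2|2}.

x_post = [0.4229]

step 1: x^-=[-2.5500]  P^-=[0.6200]  H_jac=[-5.1000]  S=[16.4162]  K=[-0.1926]  nu=[-8.5225]  x^+=[-0.9084]  P^+=[0.0110]
step 2: x^-=[-0.9084]  P^-=[0.2810]  H_jac=[-1.8169]  S=[1.2174]  K=[-0.4193]  nu=[-3.1753]  x^+=[0.4229]  P^+=[0.0669]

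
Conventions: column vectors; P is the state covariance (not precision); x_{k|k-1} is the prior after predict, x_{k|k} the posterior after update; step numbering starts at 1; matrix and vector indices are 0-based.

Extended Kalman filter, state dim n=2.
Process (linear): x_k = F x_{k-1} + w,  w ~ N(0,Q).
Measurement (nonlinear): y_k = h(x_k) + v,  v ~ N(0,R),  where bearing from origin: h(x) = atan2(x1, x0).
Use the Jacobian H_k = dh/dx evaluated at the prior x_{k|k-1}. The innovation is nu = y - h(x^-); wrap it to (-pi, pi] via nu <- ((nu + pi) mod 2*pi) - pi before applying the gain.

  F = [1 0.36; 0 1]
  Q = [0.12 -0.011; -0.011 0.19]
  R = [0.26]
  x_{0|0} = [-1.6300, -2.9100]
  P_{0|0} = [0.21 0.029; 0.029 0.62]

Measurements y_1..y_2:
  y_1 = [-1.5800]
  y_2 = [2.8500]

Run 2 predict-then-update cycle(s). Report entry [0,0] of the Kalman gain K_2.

step 1: x^-=[-2.6776, -2.9100]  P^-=[0.4312 0.2412; 0.2412 0.8100]  H_jac=[0.1861 -0.1712]  S=[0.2833]  K=[0.1375; -0.3311]  nu=[0.7346]  x^+=[-2.5766, -3.1532]  P^+=[0.4259 0.2541; 0.2541 0.7789]
step 2: x^-=[-3.7118, -3.1532]  P^-=[0.8298 0.5235; 0.5235 0.9689]  H_jac=[0.1329 -0.1565]  S=[0.2766]  K=[0.1026; -0.2965]  nu=[-0.9958]  x^+=[-3.8140, -2.8579]  P^+=[0.8269 0.5319; 0.5319 0.9446]

K[0,0] = 0.1026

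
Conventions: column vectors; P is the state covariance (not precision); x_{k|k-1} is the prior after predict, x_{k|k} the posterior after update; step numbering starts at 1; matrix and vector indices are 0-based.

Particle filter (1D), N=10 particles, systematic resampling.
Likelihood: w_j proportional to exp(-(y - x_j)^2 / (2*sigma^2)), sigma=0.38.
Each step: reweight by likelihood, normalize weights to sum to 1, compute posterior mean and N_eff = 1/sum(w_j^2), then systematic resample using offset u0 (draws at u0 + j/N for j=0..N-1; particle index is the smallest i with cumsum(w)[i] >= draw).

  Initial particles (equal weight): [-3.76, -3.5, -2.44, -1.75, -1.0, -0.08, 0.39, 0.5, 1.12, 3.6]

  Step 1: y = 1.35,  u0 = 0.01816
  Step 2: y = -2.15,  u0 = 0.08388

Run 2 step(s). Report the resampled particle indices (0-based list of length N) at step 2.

step 1: w=[0.0000, 0.0000, 0.0000, 0.0000, 0.0000, 0.0009, 0.0430, 0.0857, 0.8705, 0.0000]  mean=1.0344  Neff=1.3040  idx=[6, 7, 8, 8, 8, 8, 8, 8, 8, 8]
step 2: w=[0.8783, 0.1217, 0.0000, 0.0000, 0.0000, 0.0000, 0.0000, 0.0000, 0.0000, 0.0000]  mean=0.4034  Neff=1.2718  idx=[0, 0, 0, 0, 0, 0, 0, 0, 1, 1]

resampled_idx = [0, 0, 0, 0, 0, 0, 0, 0, 1, 1]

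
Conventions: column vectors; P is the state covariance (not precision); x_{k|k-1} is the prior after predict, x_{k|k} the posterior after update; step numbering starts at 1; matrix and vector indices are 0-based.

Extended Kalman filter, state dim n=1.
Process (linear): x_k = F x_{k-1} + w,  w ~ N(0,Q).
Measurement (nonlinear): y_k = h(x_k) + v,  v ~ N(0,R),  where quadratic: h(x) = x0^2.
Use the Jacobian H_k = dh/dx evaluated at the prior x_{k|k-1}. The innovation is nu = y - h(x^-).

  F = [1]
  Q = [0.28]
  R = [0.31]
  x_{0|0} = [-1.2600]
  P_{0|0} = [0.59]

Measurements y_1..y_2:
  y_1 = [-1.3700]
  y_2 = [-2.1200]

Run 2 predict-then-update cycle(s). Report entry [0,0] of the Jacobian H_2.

step 1: x^-=[-1.2600]  P^-=[0.8700]  H_jac=[-2.5200]  S=[5.8348]  K=[-0.3757]  nu=[-2.9576]  x^+=[-0.1487]  P^+=[0.0462]
step 2: x^-=[-0.1487]  P^-=[0.3262]  H_jac=[-0.2974]  S=[0.3389]  K=[-0.2863]  nu=[-2.1421]  x^+=[0.4646]  P^+=[0.2984]

H_jac[0,0] = -0.2974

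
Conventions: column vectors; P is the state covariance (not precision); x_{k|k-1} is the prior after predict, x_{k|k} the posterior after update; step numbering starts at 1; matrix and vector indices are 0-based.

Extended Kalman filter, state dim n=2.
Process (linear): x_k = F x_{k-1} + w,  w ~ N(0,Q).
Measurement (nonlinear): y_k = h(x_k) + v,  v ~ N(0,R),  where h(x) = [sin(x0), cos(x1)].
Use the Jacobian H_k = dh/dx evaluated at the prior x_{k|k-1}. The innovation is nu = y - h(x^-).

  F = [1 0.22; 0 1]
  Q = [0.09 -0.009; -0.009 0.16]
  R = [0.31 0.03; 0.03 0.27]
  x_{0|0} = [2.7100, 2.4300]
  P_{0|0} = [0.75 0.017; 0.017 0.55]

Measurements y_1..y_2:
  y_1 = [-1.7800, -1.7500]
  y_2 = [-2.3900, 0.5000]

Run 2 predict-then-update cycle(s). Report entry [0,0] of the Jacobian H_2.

step 1: x^-=[3.2446, 2.4300]  P^-=[0.8741 0.1290; 0.1290 0.7100]  H_jac=[-0.9947 0.0000; 0.0000 -0.6530]  S=[1.1749 0.1138; 0.1138 0.5728]  K=[-0.7401 -0.0000; -0.0314 -0.8032]  nu=[-1.6772, -0.9927]  x^+=[4.4859, 3.2800]  P^+=[0.2306 0.0340; 0.0340 0.3335]
step 2: x^-=[5.2075, 3.2800]  P^-=[0.3518 0.0984; 0.0984 0.4935]  H_jac=[0.4751 0.0000; 0.0000 0.1380]  S=[0.3894 0.0365; 0.0365 0.2794]  K=[0.4299 -0.0075; 0.0984 0.2309]  nu=[-1.5101, 1.4904]  x^+=[4.5472, 3.4756]  P^+=[0.2800 0.0788; 0.0788 0.4732]

H_jac[0,0] = 0.4751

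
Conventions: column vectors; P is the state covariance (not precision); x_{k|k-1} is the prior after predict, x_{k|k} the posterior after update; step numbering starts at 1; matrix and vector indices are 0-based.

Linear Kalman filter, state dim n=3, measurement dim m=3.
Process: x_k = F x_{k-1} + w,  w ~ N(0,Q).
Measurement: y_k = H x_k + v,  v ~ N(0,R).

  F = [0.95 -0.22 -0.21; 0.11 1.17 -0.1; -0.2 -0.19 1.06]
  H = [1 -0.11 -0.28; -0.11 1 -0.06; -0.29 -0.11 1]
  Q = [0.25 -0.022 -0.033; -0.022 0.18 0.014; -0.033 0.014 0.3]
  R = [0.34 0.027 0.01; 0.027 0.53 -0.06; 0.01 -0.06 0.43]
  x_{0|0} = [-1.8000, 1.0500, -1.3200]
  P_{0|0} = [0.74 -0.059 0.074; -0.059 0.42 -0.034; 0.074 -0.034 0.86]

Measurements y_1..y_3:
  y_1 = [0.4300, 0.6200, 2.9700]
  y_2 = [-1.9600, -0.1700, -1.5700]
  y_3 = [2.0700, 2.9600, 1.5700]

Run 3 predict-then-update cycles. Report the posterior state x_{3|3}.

step 1: x^-=[-1.6638, 1.1625, -1.2387]  P^-=[0.9681 -0.1000 -0.2552; -0.1000 0.7636 -0.2045; -0.2552 -0.2045 1.2889]  S=[1.5707 -0.1797 -0.8743; -0.1797 1.3532 -0.3448; -0.8743 -0.3448 1.9962]  K=[0.6785 -0.0444 0.0265; -0.0459 0.5619 -0.0530; 0.0086 -0.0089 0.6963]  nu=[1.8748, -0.7998, 3.8541]  x^+=[-0.2538, 0.4226, 1.4680]  P^+=[0.2607 0.0278 0.0995; 0.0278 0.3019 -0.0157; 0.0995 -0.0157 0.3271]
step 2: x^-=[-0.6424, 0.3197, 1.5266]  P^-=[0.4615 -0.0436 -0.0391; -0.0436 0.6083 -0.1068; -0.0391 -0.1068 0.6551]  S=[0.8851 -0.0934 -0.3303; -0.0934 1.1681 -0.2433; -0.3303 -0.2433 1.1747]  K=[0.5354 -0.0359 -0.0000; -0.0533 0.5167 -0.0451; -0.0264 -0.0050 0.5689]  nu=[-0.8550, -0.4688, -3.2477]  x^+=[-1.0832, 0.2696, -0.2962]  P^+=[0.2027 0.0218 0.0687; 0.0218 0.2767 -0.0142; 0.0687 -0.0142 0.2630]
step 3: x^-=[-1.0262, 0.2259, -0.1485]  P^-=[0.4201 -0.0477 -0.0467; -0.0477 0.5712 -0.0939; -0.0467 -0.0939 0.5919]  S=[0.8443 -0.0934 -0.3100; -0.0934 1.1296 -0.2218; -0.3100 -0.2218 1.1088]  K=[0.5100 -0.0410 -0.0129; -0.0611 0.5013 -0.0456; -0.0410 -0.0068 0.5425]  nu=[3.0794, 2.6123, 1.4458]  x^+=[0.4185, 1.2813, 0.4919]  P^+=[0.1906 0.0173 0.0592; 0.0173 0.2677 -0.0158; 0.0592 -0.0158 0.2487]

x_post = [0.4185, 1.2813, 0.4919]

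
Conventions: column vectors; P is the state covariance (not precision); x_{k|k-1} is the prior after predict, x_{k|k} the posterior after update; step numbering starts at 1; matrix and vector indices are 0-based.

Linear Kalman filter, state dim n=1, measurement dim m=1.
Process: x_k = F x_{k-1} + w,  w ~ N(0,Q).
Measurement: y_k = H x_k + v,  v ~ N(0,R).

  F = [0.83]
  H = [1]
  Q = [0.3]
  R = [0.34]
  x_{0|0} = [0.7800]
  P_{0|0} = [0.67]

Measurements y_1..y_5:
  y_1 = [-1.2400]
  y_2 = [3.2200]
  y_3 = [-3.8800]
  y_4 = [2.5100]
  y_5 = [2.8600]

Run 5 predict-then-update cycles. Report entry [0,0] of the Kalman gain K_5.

K[0,0] = 0.5590

step 1: x^-=[0.6474]  P^-=[0.7616]  S=[1.1016]  K=[0.6913]  nu=[-1.8874]  x^+=[-0.6574]  P^+=[0.2351]
step 2: x^-=[-0.5457]  P^-=[0.4619]  S=[0.8019]  K=[0.5760]  nu=[3.7657]  x^+=[1.6234]  P^+=[0.1958]
step 3: x^-=[1.3475]  P^-=[0.4349]  S=[0.7749]  K=[0.5612]  nu=[-5.2275]  x^+=[-1.5864]  P^+=[0.1908]
step 4: x^-=[-1.3167]  P^-=[0.4315]  S=[0.7715]  K=[0.5593]  nu=[3.8267]  x^+=[0.8235]  P^+=[0.1902]
step 5: x^-=[0.6835]  P^-=[0.4310]  S=[0.7710]  K=[0.5590]  nu=[2.1765]  x^+=[1.9002]  P^+=[0.1901]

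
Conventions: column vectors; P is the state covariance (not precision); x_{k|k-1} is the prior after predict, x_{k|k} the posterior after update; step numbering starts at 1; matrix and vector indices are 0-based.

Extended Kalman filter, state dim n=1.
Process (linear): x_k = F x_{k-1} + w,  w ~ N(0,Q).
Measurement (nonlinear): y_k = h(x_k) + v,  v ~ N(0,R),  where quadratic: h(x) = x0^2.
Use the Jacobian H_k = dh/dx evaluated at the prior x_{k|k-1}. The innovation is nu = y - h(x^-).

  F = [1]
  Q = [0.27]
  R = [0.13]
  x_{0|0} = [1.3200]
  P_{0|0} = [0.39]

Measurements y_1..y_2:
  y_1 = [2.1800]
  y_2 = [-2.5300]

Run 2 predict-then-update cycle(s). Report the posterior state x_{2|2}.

step 1: x^-=[1.3200]  P^-=[0.6600]  H_jac=[2.6400]  S=[4.7299]  K=[0.3684]  nu=[0.4376]  x^+=[1.4812]  P^+=[0.0181]
step 2: x^-=[1.4812]  P^-=[0.2881]  H_jac=[2.9624]  S=[2.6587]  K=[0.3211]  nu=[-4.7240]  x^+=[-0.0355]  P^+=[0.0141]

x_post = [-0.0355]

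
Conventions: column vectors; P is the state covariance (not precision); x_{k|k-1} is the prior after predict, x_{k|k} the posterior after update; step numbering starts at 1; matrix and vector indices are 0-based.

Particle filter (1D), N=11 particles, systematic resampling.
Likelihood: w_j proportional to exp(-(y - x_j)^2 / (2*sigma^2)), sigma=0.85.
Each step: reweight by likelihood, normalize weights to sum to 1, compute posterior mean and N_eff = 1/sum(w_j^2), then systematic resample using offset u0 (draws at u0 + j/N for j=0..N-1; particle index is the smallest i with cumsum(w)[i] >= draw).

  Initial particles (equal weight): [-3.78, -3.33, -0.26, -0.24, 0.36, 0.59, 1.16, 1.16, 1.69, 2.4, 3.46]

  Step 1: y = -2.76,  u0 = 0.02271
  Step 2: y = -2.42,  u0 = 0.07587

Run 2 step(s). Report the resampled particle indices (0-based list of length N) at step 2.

resampled_idx = [1, 3, 4, 5, 5, 6, 7, 8, 9, 10, 10]

step 1: w=[0.3708, 0.6084, 0.0101, 0.0094, 0.0009, 0.0003, 0.0000, 0.0000, 0.0000, 0.0000, 0.0000]  mean=-3.4321  Neff=1.9689  idx=[0, 0, 0, 0, 1, 1, 1, 1, 1, 1, 1]
step 2: w=[0.0550, 0.0550, 0.0550, 0.0550, 0.1114, 0.1114, 0.1114, 0.1114, 0.1114, 0.1114, 0.1114]  mean=-3.4289  Neff=10.0978  idx=[1, 3, 4, 5, 5, 6, 7, 8, 9, 10, 10]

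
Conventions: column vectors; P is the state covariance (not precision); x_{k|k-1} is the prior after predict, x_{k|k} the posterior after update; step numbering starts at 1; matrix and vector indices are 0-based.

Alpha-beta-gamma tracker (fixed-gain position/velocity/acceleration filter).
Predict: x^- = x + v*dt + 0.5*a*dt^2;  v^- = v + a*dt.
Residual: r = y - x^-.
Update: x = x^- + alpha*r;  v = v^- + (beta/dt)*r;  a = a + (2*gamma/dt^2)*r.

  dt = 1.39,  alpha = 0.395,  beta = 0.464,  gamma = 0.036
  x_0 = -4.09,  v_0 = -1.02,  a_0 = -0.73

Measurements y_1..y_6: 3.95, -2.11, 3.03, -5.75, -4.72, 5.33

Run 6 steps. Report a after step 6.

step 1: x_pred=-6.2130  r=10.1630  x^+=-2.1986  v^+=1.3578  a^+=-0.3513
step 2: x_pred=-0.6506  r=-1.4594  x^+=-1.2270  v^+=0.3824  a^+=-0.4057
step 3: x_pred=-1.0874  r=4.1174  x^+=0.5390  v^+=1.1930  a^+=-0.2522
step 4: x_pred=1.9535  r=-7.7035  x^+=-1.0894  v^+=-1.7292  a^+=-0.5393
step 5: x_pred=-4.0139  r=-0.7061  x^+=-4.2928  v^+=-2.7145  a^+=-0.5656
step 6: x_pred=-8.6124  r=13.9424  x^+=-3.1051  v^+=1.1534  a^+=-0.0460

a_post = -0.0460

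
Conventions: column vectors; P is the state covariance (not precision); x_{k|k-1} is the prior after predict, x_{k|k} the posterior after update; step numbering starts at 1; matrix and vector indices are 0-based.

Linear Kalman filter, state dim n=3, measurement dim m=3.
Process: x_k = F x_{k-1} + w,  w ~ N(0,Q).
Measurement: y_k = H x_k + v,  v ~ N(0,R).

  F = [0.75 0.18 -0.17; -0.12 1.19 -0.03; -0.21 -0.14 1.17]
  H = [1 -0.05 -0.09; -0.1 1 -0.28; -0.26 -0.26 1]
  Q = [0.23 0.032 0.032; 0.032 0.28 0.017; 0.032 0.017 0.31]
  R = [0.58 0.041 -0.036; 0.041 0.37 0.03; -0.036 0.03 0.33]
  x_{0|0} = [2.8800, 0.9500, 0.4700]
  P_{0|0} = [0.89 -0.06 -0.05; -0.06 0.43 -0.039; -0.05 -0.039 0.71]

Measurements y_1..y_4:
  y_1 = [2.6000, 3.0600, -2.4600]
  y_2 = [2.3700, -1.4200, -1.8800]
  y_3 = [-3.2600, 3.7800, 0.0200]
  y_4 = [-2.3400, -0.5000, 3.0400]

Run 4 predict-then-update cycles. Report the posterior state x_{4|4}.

step 1: x^-=[2.2511, 0.7708, -0.1879]  P^-=[0.7640 0.0036 -0.3065; 0.0036 0.9219 -0.0909; -0.3065 -0.0909 1.3634]  S=[1.4113 0.0464 -0.6575; 0.0464 1.4395 -0.6616; -0.6575 -0.6616 2.0145]  K=[0.5157 -0.0538 -0.1006; -0.0224 0.6827 0.0523; 0.0508 0.0395 0.7576]  nu=[0.3705, 2.4617, -1.4864]  x^+=[2.4591, 2.3652, -1.1979]  P^+=[0.3057 0.0389 0.0362; 0.0389 0.2920 0.1246; 0.0362 0.1246 0.2912]
step 2: x^-=[2.4738, 2.5555, -2.2491]  P^-=[0.4135 0.0765 -0.0247; 0.0765 0.6784 0.1259; -0.0247 0.1259 0.6715]  S=[0.9985 0.0566 -0.2426; 0.0566 1.0180 -0.2058; -0.2426 -0.2058 1.0330]  K=[0.3994 0.0086 -0.0517; 0.0100 0.6360 0.0609; 0.0632 0.0700 0.6533]  nu=[-0.1784, -4.3579, 1.6767]  x^+=[2.2783, -0.1159, -1.4699]  P^+=[0.2407 0.0549 0.0457; 0.0549 0.2782 0.1254; 0.0457 0.1254 0.2599]
step 3: x^-=[1.9377, -0.3672, -2.1820]  P^-=[0.3774 0.0929 -0.0013; 0.0929 0.6533 0.1238; -0.0013 0.1238 0.6216]  S=[0.9562 0.0706 -0.2092; 0.0706 0.9878 -0.1929; -0.2092 -0.1929 0.9701]  K=[0.3794 0.0210 -0.0414; 0.0173 0.6266 0.0560; 0.0677 0.0687 0.6362]  nu=[-5.4125, 3.7300, 2.6103]  x^+=[-0.1455, 2.0223, -0.6316]  P^+=[0.2297 0.0586 0.0482; 0.0586 0.2746 0.1233; 0.0482 0.1233 0.2541]
step 4: x^-=[0.3623, 2.4429, -0.9915]  P^-=[0.3714 0.0967 0.0029; 0.0967 0.6472 0.1202; 0.0029 0.1202 0.6128]  S=[0.9489 0.0742 -0.2034; 0.0742 0.9825 -0.1940; -0.2034 -0.1940 0.9607]  K=[0.3758 0.0237 -0.0393; 0.0192 0.6238 0.0538; 0.0690 0.0671 0.6327]  nu=[-2.6693, -3.1843, 4.7608]  x^+=[-0.9033, 0.6613, 1.6228]  P^+=[0.2277 0.0594 0.0489; 0.0594 0.2734 0.1223; 0.0489 0.1223 0.2528]

x_post = [-0.9033, 0.6613, 1.6228]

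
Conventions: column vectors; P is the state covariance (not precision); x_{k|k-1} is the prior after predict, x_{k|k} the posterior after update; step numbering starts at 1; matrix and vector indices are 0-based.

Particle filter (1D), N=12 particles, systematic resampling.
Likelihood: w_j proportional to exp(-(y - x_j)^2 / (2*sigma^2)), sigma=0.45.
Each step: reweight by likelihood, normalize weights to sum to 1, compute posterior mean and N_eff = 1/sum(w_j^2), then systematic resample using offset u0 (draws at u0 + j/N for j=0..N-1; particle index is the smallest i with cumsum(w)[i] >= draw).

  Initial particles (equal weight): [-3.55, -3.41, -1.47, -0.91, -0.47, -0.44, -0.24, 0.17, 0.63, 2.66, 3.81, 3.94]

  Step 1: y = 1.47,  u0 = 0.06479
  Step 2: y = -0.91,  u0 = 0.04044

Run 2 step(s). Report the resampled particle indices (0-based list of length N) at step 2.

resampled_idx = [0, 0, 0, 0, 0, 0, 0, 0, 1, 4, 6, 8]

step 1: w=[0.0000, 0.0000, 0.0000, 0.0000, 0.0004, 0.0006, 0.0033, 0.0695, 0.7896, 0.1366, 0.0000, 0.0000]  mean=0.8715  Neff=1.5456  idx=[7, 8, 8, 8, 8, 8, 8, 8, 8, 8, 9, 9]
step 2: w=[0.6854, 0.0350, 0.0350, 0.0350, 0.0350, 0.0350, 0.0350, 0.0350, 0.0350, 0.0350, 0.0000, 0.0000]  mean=0.3147  Neff=2.0801  idx=[0, 0, 0, 0, 0, 0, 0, 0, 1, 4, 6, 8]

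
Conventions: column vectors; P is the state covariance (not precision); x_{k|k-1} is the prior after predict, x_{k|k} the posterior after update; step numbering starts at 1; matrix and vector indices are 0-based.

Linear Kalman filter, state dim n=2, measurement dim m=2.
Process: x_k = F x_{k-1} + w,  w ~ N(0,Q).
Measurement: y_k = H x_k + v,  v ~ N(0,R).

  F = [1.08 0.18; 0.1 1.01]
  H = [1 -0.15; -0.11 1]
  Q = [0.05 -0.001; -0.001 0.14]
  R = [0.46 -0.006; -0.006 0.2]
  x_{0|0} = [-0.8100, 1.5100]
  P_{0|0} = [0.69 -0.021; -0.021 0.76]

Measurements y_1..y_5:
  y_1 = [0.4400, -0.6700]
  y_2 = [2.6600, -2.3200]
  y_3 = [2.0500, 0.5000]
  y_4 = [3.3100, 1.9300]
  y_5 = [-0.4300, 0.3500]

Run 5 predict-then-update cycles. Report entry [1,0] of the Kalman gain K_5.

K[1,0] = 0.0548

step 1: x^-=[-0.6030, 1.4441]  P^-=[0.8713 0.1884; 0.1884 0.9179]  S=[1.2954 -0.0480; -0.0480 1.0870]  K=[0.6550 0.1141; 0.0699 0.8285]  nu=[1.2596, -2.1804]  x^+=[-0.0267, -0.2743]  P^+=[0.3085 0.0528; 0.0528 0.1711]
step 2: x^-=[-0.0782, -0.2797]  P^-=[0.4360 0.1220; 0.1220 0.3283]  S=[0.8667 0.0208; 0.0208 0.5067]  K=[0.4788 0.1265; 0.0691 0.6185]  nu=[2.6963, -2.0489]  x^+=[0.9538, -1.3608]  P^+=[0.2266 0.0473; 0.0473 0.1285]
step 3: x^-=[0.7851, -1.2790]  P^-=[0.3369 0.0993; 0.0993 0.2829]  S=[0.7735 0.0155; 0.0155 0.4651]  K=[0.4139 0.1201; 0.0619 0.5827]  nu=[1.0730, 1.8653]  x^+=[1.4533, -0.1257]  P^+=[0.1961 0.0431; 0.0431 0.1209]
step 4: x^-=[1.5469, 0.0184]  P^-=[0.2995 0.0900; 0.0900 0.2740]  S=[0.7386 0.0114; 0.0114 0.4578]  K=[0.3854 0.1150; 0.0573 0.5754]  nu=[1.7658, 2.0817]  x^+=[2.4667, 1.3175]  P^+=[0.1827 0.0408; 0.0408 0.1192]
step 5: x^-=[2.9012, 1.5773]  P^-=[0.2828 0.0856; 0.0856 0.2717]  S=[0.7232 0.0092; 0.0092 0.4563]  K=[0.3719 0.1120; 0.0548 0.5737]  nu=[-3.0946, -0.9082]  x^+=[1.6487, 0.8868]  P^+=[0.1763 0.0396; 0.0396 0.1188]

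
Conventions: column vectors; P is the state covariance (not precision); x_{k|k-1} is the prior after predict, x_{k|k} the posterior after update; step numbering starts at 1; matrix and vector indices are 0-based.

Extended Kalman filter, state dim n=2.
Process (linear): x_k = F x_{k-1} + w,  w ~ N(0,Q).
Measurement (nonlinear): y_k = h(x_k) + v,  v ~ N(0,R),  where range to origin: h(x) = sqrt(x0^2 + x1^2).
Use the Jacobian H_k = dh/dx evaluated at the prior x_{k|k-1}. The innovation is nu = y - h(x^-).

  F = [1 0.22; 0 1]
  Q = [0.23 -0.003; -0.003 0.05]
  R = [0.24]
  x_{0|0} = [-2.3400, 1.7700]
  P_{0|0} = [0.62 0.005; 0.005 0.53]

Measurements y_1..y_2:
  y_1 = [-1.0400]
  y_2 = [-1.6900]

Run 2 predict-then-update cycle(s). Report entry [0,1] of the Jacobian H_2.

step 1: x^-=[-1.9506, 1.7700]  P^-=[0.8779 0.1186; 0.1186 0.5800]  H_jac=[-0.7406 0.6720]  S=[0.8653]  K=[-0.6592; 0.3489]  nu=[-3.6740]  x^+=[0.4712, 0.4881]  P^+=[0.5018 0.3176; 0.3176 0.4747]
step 2: x^-=[0.5786, 0.4881]  P^-=[0.8946 0.4190; 0.4190 0.5247]  H_jac=[0.7644 0.6448]  S=[1.3938]  K=[0.6844; 0.4725]  nu=[-2.4470]  x^+=[-1.0962, -0.6681]  P^+=[0.2416 -0.0317; -0.0317 0.2135]

H_jac[0,1] = 0.6448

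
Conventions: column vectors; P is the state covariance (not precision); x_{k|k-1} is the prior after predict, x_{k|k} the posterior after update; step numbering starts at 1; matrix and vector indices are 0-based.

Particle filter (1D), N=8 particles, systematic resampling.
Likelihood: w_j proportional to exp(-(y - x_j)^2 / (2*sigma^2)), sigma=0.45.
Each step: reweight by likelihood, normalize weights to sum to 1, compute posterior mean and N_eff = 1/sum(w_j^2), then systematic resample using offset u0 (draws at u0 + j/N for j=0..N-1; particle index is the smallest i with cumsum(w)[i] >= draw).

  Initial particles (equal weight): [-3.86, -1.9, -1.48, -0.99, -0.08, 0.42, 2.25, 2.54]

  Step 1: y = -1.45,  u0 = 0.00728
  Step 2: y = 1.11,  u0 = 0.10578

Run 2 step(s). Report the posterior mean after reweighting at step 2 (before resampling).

post_mean = -0.9925

step 1: w=[0.0000, 0.2748, 0.4520, 0.2687, 0.0044, 0.0001, 0.0000, 0.0000]  mean=-1.4574  Neff=2.8404  idx=[1, 1, 1, 2, 2, 2, 3, 3]
step 2: w=[0.0000, 0.0000, 0.0000, 0.0017, 0.0017, 0.0017, 0.4974, 0.4974]  mean=-0.9925  Neff=2.0207  idx=[6, 6, 6, 6, 7, 7, 7, 7]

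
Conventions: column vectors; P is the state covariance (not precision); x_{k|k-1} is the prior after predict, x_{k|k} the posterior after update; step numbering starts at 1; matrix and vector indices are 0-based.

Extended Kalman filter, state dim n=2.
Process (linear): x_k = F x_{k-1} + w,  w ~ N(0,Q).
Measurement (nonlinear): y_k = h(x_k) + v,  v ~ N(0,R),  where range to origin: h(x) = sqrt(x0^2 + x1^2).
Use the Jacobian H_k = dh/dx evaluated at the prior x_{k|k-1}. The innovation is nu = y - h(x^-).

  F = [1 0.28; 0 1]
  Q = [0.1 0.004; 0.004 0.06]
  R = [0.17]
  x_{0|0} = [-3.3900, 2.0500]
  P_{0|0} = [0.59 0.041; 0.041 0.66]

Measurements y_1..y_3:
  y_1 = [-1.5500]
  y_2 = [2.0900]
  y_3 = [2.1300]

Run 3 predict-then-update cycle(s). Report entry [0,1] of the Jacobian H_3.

H_jac[0,1] = 0.4881

step 1: x^-=[-2.8160, 2.0500]  P^-=[0.7647 0.2298; 0.2298 0.7200]  H_jac=[-0.8085 0.5885]  S=[0.7005]  K=[-0.6895; 0.3397]  nu=[-5.0332]  x^+=[0.6541, 0.3403]  P^+=[0.4317 0.3939; 0.3939 0.6392]
step 2: x^-=[0.7494, 0.3403]  P^-=[0.8024 0.5768; 0.5768 0.6992]  H_jac=[0.9105 0.4134]  S=[1.3890]  K=[0.6977; 0.5862]  nu=[1.2670]  x^+=[1.6333, 1.0830]  P^+=[0.1263 0.0087; 0.0087 0.2218]
step 3: x^-=[1.9366, 1.0830]  P^-=[0.2486 0.0748; 0.0748 0.2818]  H_jac=[0.8728 0.4881]  S=[0.4903]  K=[0.5170; 0.4138]  nu=[-0.0888]  x^+=[1.8906, 1.0462]  P^+=[0.1175 -0.0300; -0.0300 0.1979]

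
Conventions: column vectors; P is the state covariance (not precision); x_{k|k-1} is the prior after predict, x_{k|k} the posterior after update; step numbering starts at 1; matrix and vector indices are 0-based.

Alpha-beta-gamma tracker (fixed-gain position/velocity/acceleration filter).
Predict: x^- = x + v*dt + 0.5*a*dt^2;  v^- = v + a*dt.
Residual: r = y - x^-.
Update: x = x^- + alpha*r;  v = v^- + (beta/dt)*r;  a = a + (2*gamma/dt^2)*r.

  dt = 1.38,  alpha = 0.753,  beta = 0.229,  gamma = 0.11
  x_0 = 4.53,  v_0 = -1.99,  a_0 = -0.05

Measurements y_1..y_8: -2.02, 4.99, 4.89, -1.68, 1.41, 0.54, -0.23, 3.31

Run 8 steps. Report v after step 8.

v_post = 0.8285

step 1: x_pred=1.7362  r=-3.7562  x^+=-1.0922  v^+=-2.6823  a^+=-0.4839
step 2: x_pred=-5.2546  r=10.2446  x^+=2.4596  v^+=-1.6501  a^+=0.6996
step 3: x_pred=0.8485  r=4.0415  x^+=3.8918  v^+=-0.0141  a^+=1.1664
step 4: x_pred=4.9830  r=-6.6630  x^+=-0.0342  v^+=0.4899  a^+=0.3967
step 5: x_pred=1.0196  r=0.3904  x^+=1.3136  v^+=1.1022  a^+=0.4418
step 6: x_pred=3.2552  r=-2.7152  x^+=1.2107  v^+=1.2613  a^+=0.1281
step 7: x_pred=3.0732  r=-3.3032  x^+=0.5859  v^+=0.8900  a^+=-0.2535
step 8: x_pred=1.5727  r=1.7373  x^+=2.8809  v^+=0.8285  a^+=-0.0528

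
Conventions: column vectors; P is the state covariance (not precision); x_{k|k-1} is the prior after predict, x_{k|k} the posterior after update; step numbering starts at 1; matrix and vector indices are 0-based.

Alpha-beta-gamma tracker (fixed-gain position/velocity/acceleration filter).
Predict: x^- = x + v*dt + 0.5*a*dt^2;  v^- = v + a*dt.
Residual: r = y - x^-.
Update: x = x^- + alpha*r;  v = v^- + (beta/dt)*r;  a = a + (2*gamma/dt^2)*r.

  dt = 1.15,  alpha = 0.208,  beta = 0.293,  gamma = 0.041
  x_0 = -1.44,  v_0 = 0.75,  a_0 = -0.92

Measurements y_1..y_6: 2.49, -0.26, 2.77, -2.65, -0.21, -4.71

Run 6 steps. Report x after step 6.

x_post = -4.0569

step 1: x_pred=-1.1858  r=3.6759  x^+=-0.4213  v^+=0.6285  a^+=-0.6921
step 2: x_pred=-0.1561  r=-0.1039  x^+=-0.1777  v^+=-0.1938  a^+=-0.6985
step 3: x_pred=-0.8625  r=3.6325  x^+=-0.1069  v^+=-0.0716  a^+=-0.4733
step 4: x_pred=-0.5023  r=-2.1477  x^+=-0.9490  v^+=-1.1631  a^+=-0.6065
step 5: x_pred=-2.6876  r=2.4776  x^+=-2.1723  v^+=-1.2293  a^+=-0.4528
step 6: x_pred=-3.8854  r=-0.8246  x^+=-4.0569  v^+=-1.9602  a^+=-0.5040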